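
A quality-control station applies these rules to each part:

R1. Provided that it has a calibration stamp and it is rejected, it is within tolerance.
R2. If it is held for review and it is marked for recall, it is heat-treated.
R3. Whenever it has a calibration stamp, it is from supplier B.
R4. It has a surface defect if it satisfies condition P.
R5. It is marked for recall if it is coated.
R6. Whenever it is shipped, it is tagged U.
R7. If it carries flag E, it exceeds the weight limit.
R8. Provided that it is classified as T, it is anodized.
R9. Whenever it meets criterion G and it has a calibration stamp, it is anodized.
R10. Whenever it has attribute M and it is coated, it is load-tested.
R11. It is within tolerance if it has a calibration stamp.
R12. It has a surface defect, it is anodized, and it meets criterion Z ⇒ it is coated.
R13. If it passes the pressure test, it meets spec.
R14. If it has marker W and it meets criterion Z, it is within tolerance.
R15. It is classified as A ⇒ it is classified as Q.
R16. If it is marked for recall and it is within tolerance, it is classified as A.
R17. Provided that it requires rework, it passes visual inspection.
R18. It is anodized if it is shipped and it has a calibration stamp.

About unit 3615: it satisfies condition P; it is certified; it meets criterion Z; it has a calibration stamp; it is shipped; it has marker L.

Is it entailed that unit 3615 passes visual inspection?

Forward chaining from the given facts derives: is from supplier B, has a surface defect, is tagged U, is within tolerance, is anodized, is coated, is marked for recall, is classified as A, is classified as Q.
The only rule concluding "it passes visual inspection" is R17, which needs "it requires rework"; that is never established.

No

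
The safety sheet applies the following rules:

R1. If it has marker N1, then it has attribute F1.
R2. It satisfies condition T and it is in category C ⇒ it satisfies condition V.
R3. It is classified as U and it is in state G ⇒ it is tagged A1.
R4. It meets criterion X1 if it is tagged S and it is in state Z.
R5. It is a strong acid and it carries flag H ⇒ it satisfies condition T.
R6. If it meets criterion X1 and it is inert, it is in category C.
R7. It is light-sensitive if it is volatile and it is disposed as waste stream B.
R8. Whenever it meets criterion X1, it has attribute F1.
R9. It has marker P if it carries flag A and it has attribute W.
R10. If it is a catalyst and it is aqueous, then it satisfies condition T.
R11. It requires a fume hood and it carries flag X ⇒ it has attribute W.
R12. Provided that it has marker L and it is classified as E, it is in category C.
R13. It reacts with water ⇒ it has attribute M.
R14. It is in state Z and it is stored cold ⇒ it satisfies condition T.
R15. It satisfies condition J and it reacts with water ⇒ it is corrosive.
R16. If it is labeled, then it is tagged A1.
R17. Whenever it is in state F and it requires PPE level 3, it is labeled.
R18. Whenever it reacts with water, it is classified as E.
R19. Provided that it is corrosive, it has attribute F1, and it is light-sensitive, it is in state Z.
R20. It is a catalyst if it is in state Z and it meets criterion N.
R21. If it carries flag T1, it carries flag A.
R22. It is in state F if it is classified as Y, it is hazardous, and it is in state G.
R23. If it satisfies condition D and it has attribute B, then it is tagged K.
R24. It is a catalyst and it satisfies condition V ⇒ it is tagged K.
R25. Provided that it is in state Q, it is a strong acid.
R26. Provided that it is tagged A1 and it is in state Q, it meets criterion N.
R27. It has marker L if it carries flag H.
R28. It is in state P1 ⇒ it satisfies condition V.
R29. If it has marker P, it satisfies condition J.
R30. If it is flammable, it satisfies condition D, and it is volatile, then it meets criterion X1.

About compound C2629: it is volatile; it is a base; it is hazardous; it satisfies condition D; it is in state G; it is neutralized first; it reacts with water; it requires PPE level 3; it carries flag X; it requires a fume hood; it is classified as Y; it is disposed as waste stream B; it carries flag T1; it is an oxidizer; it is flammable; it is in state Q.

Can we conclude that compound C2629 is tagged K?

Forward chaining from the given facts derives: is light-sensitive, has attribute W, has attribute M, is classified as E, carries flag A, is in state F, is a strong acid, meets criterion X1, has attribute F1, has marker P, is labeled, satisfies condition J, is corrosive, is tagged A1, is in state Z, meets criterion N, is a catalyst.
Rules concluding "it is tagged K": R23 needs "it has attribute B"; R24 needs "it satisfies condition V" — none of these are established.

No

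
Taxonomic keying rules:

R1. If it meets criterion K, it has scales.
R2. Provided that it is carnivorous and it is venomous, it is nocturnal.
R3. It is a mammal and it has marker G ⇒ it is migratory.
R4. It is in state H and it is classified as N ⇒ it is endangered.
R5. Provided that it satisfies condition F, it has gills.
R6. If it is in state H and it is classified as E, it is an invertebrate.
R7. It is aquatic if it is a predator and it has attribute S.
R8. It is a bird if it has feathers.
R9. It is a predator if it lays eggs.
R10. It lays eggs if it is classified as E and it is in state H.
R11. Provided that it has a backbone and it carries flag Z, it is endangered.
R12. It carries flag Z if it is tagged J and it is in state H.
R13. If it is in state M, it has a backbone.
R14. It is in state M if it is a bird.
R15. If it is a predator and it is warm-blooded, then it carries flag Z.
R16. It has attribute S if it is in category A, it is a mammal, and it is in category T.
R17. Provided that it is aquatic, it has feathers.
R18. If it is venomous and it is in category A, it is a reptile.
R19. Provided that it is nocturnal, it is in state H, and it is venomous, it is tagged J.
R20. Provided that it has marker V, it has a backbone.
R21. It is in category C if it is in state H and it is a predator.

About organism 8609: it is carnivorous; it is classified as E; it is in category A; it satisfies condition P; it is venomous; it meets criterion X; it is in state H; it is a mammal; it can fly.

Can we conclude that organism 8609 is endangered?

Forward chaining from the given facts derives: is nocturnal, is an invertebrate, lays eggs, is a reptile, is tagged J, is a predator, carries flag Z, is in category C.
Rules concluding "it is endangered": R4 needs "it is classified as N"; R11 needs "it has a backbone" — none of these are established.

No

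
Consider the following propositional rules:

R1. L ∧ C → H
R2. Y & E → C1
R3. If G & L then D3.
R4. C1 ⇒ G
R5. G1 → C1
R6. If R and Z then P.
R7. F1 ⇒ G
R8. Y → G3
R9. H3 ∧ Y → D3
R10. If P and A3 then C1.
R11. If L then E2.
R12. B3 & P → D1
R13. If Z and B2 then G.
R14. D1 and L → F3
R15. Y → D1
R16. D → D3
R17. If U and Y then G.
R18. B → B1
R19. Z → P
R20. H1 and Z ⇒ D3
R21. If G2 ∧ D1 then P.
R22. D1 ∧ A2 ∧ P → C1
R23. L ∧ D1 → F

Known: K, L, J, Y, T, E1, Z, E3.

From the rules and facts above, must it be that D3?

No

Forward chaining from the given facts derives: G3, E2, D1, P, F, F3.
Rules concluding D3: R3 needs G; R9 needs H3; R16 needs D; R20 needs H1 — none of these are established.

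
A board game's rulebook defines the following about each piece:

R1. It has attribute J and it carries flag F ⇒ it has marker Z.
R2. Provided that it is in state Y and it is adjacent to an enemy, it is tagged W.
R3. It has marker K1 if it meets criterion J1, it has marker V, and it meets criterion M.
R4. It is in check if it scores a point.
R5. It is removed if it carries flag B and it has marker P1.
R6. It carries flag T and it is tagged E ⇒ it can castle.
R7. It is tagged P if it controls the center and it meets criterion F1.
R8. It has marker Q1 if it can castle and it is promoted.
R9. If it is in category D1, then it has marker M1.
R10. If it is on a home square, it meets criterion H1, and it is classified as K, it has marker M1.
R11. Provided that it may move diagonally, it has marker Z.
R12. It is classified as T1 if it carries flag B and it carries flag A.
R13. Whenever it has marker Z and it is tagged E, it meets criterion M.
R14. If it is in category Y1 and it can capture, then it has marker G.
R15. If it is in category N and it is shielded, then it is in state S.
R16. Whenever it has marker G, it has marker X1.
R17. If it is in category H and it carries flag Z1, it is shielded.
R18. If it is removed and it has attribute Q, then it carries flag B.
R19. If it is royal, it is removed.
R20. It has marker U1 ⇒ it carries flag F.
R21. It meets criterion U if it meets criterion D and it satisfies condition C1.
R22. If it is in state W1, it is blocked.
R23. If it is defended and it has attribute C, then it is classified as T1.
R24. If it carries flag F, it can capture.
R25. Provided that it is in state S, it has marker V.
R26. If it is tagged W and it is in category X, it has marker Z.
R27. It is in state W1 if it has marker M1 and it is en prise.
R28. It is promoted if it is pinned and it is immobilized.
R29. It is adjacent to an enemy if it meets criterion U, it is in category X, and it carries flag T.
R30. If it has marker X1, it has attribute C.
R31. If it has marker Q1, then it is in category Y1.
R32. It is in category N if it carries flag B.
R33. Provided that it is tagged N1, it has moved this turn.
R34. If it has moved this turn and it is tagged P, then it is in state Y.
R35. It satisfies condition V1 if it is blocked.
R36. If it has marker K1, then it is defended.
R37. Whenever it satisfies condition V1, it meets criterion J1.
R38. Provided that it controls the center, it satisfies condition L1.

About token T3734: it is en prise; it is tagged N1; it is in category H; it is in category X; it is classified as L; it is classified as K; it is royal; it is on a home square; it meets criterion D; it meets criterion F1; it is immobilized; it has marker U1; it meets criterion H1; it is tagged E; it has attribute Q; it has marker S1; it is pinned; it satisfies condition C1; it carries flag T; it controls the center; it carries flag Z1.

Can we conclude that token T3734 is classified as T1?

By R6 (it carries flag T, it is tagged E): it can castle.
By R7 (it controls the center, it meets criterion F1): it is tagged P.
By R10 (it is on a home square, it meets criterion H1, it is classified as K): it has marker M1.
By R17 (it is in category H, it carries flag Z1): it is shielded.
By R19 (it is royal): it is removed.
By R20 (it has marker U1): it carries flag F.
By R21 (it meets criterion D, it satisfies condition C1): it meets criterion U.
By R24 (it carries flag F): it can capture.
By R27 (it has marker M1, it is en prise): it is in state W1.
By R28 (it is pinned, it is immobilized): it is promoted.
By R29 (it meets criterion U, it is in category X, it carries flag T): it is adjacent to an enemy.
By R33 (it is tagged N1): it has moved this turn.
By R34 (it has moved this turn, it is tagged P): it is in state Y.
By R2 (it is in state Y, it is adjacent to an enemy): it is tagged W.
By R8 (it can castle, it is promoted): it has marker Q1.
By R18 (it is removed, it has attribute Q): it carries flag B.
By R22 (it is in state W1): it is blocked.
By R26 (it is tagged W, it is in category X): it has marker Z.
By R31 (it has marker Q1): it is in category Y1.
By R32 (it carries flag B): it is in category N.
By R35 (it is blocked): it satisfies condition V1.
By R37 (it satisfies condition V1): it meets criterion J1.
By R13 (it has marker Z, it is tagged E): it meets criterion M.
By R14 (it is in category Y1, it can capture): it has marker G.
By R15 (it is in category N, it is shielded): it is in state S.
By R16 (it has marker G): it has marker X1.
By R25 (it is in state S): it has marker V.
By R30 (it has marker X1): it has attribute C.
By R3 (it meets criterion J1, it has marker V, it meets criterion M): it has marker K1.
By R36 (it has marker K1): it is defended.
By R23 (it is defended, it has attribute C): it is classified as T1.

Yes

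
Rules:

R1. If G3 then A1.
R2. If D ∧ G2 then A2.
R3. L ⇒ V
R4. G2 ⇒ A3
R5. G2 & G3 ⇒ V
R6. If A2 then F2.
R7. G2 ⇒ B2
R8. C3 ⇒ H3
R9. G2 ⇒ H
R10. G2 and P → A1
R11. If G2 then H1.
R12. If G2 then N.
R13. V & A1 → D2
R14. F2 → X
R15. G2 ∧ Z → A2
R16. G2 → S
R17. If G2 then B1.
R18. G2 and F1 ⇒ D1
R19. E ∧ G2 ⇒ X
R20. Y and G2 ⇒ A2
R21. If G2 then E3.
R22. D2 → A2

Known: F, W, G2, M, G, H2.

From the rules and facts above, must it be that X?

Forward chaining from the given facts derives: A3, B2, H, H1, N, S, B1, E3.
Rules concluding X: R14 needs F2; R19 needs E — none of these are established.

No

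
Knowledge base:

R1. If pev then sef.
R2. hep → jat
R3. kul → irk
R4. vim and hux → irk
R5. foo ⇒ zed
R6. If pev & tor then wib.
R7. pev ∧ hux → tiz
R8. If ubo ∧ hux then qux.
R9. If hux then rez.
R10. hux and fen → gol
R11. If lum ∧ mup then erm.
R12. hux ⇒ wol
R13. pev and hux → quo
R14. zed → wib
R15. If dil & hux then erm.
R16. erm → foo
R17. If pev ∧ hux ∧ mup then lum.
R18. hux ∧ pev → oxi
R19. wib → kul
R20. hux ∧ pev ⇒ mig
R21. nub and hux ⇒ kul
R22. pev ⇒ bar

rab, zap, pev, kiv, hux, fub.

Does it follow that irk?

No

Forward chaining from the given facts derives: sef, tiz, rez, wol, quo, oxi, mig, bar.
Rules concluding irk: R3 needs kul; R4 needs vim — none of these are established.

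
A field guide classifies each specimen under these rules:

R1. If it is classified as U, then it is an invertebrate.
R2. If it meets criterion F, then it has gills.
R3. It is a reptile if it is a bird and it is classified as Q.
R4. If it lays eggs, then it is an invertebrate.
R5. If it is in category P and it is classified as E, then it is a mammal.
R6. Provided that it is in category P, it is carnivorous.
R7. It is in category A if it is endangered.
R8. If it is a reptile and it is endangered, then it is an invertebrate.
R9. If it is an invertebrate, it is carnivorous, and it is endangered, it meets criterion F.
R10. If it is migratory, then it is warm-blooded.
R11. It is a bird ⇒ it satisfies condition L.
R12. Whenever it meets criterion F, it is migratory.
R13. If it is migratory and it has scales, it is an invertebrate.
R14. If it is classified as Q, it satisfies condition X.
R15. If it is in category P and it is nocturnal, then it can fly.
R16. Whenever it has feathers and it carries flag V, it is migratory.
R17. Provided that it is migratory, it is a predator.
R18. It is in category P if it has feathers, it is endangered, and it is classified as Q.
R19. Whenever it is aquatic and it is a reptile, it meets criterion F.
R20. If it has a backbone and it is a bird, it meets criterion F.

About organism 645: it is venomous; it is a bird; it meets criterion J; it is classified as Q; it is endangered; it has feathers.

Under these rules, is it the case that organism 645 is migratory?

Yes

By R3 (it is a bird, it is classified as Q): it is a reptile.
By R8 (it is a reptile, it is endangered): it is an invertebrate.
By R18 (it has feathers, it is endangered, it is classified as Q): it is in category P.
By R6 (it is in category P): it is carnivorous.
By R9 (it is an invertebrate, it is carnivorous, it is endangered): it meets criterion F.
By R12 (it meets criterion F): it is migratory.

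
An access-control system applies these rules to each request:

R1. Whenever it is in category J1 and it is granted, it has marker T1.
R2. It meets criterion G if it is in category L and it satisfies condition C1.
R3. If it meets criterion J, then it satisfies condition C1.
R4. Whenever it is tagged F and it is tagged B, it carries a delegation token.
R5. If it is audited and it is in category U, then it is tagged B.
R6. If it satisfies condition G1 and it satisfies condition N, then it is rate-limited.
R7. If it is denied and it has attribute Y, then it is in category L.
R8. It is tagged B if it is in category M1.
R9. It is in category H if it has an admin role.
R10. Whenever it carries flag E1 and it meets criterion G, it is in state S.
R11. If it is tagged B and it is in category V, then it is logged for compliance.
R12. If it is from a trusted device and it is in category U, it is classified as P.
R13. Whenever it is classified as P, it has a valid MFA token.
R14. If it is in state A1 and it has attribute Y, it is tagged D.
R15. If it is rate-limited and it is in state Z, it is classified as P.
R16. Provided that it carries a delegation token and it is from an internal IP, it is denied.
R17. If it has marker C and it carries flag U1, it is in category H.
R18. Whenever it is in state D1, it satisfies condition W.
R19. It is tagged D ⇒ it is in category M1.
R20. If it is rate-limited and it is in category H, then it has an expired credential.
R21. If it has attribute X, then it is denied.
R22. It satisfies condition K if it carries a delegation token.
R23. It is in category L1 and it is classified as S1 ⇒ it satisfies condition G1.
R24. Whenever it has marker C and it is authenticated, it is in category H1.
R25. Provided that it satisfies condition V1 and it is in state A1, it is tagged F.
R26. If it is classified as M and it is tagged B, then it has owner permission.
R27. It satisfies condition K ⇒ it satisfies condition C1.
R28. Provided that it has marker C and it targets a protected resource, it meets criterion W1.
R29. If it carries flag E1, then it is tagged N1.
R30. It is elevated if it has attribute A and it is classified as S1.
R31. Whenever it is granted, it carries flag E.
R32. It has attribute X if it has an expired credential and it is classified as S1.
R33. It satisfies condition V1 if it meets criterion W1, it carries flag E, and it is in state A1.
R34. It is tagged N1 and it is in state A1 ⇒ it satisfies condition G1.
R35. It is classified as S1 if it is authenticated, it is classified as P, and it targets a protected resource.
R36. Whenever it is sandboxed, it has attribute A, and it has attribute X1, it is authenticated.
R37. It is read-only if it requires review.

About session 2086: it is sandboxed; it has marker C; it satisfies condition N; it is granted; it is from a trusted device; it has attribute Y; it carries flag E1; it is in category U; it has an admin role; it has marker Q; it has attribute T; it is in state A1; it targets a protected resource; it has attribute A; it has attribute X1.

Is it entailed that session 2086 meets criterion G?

By R9 (it has an admin role): it is in category H.
By R12 (it is from a trusted device, it is in category U): it is classified as P.
By R14 (it is in state A1, it has attribute Y): it is tagged D.
By R19 (it is tagged D): it is in category M1.
By R28 (it has marker C, it targets a protected resource): it meets criterion W1.
By R29 (it carries flag E1): it is tagged N1.
By R31 (it is granted): it carries flag E.
By R33 (it meets criterion W1, it carries flag E, it is in state A1): it satisfies condition V1.
By R34 (it is tagged N1, it is in state A1): it satisfies condition G1.
By R36 (it is sandboxed, it has attribute A, it has attribute X1): it is authenticated.
By R6 (it satisfies condition G1, it satisfies condition N): it is rate-limited.
By R8 (it is in category M1): it is tagged B.
By R20 (it is rate-limited, it is in category H): it has an expired credential.
By R25 (it satisfies condition V1, it is in state A1): it is tagged F.
By R35 (it is authenticated, it is classified as P, it targets a protected resource): it is classified as S1.
By R4 (it is tagged F, it is tagged B): it carries a delegation token.
By R22 (it carries a delegation token): it satisfies condition K.
By R27 (it satisfies condition K): it satisfies condition C1.
By R32 (it has an expired credential, it is classified as S1): it has attribute X.
By R21 (it has attribute X): it is denied.
By R7 (it is denied, it has attribute Y): it is in category L.
By R2 (it is in category L, it satisfies condition C1): it meets criterion G.

Yes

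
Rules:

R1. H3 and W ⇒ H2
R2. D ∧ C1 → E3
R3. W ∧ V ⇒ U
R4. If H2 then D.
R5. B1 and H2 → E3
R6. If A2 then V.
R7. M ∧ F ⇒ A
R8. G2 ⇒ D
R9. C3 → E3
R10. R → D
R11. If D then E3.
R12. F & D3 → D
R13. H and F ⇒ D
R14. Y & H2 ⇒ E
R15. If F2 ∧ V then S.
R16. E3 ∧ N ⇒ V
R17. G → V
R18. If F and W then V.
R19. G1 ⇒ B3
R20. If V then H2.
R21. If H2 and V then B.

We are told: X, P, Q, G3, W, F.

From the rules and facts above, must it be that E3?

Yes

V  (by R18: F, W)
H2  (by R20: V)
D  (by R4: H2)
E3  (by R11: D)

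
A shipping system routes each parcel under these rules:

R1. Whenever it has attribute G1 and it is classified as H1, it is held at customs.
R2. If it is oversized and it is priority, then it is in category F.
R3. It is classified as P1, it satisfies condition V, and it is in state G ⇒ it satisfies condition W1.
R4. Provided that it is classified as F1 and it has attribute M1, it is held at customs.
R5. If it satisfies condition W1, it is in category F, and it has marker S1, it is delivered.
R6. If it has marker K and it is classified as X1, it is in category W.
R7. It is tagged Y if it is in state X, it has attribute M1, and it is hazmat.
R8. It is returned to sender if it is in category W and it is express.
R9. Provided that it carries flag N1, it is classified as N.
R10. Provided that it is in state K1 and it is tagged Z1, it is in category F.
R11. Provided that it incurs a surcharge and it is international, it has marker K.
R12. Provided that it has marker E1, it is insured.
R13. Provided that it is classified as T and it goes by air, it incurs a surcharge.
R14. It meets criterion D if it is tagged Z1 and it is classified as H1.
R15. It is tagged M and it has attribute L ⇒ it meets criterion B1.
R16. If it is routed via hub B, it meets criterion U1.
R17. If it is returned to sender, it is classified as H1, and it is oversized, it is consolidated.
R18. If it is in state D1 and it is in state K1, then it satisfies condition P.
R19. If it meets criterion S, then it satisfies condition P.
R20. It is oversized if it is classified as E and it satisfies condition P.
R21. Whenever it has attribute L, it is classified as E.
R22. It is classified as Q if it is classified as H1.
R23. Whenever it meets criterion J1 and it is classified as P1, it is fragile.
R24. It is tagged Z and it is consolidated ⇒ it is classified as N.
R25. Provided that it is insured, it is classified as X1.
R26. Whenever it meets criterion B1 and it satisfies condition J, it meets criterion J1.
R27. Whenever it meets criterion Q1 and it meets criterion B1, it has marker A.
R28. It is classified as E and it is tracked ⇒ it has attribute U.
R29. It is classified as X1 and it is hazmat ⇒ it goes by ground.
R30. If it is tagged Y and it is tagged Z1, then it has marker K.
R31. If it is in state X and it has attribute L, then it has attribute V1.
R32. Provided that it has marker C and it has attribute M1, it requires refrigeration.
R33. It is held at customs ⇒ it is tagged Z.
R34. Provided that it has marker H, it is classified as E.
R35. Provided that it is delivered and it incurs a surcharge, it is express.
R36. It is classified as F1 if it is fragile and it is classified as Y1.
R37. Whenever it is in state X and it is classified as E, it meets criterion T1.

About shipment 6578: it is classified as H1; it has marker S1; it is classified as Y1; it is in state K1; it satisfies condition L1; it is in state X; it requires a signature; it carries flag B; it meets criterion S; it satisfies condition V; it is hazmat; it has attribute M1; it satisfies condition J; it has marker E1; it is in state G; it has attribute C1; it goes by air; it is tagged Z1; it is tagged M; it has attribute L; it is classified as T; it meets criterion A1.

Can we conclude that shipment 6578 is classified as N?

No

Forward chaining from the given facts derives: is tagged Y, is in category F, is insured, incurs a surcharge, meets criterion D, meets criterion B1, satisfies condition P, is classified as E, is classified as Q, is classified as X1, meets criterion J1, goes by ground, has marker K, has attribute V1, meets criterion T1, is in category W, is oversized.
Rules concluding "it is classified as N": R9 needs "it carries flag N1"; R24 needs "it is tagged Z" — none of these are established.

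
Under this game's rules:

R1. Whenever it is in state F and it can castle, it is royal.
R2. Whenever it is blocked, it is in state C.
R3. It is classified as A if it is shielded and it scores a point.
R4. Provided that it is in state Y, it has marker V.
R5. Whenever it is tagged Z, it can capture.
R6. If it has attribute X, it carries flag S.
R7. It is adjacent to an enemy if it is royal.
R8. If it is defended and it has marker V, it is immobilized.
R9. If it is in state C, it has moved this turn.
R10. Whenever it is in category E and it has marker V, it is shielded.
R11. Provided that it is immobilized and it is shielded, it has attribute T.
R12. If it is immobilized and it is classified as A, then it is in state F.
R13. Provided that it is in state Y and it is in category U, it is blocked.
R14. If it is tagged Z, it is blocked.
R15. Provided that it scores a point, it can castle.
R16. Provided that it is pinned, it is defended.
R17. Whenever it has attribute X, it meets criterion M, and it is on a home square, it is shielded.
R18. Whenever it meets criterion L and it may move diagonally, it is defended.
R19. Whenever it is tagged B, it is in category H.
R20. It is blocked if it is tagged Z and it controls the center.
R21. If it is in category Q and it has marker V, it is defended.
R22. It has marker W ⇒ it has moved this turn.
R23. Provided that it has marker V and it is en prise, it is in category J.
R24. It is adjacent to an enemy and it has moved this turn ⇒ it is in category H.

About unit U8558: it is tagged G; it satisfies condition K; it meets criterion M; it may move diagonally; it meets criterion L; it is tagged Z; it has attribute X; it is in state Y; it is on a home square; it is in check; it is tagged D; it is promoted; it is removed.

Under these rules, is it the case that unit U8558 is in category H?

Forward chaining from the given facts derives: has marker V, can capture, carries flag S, is blocked, is shielded, is defended, is in state C, is immobilized, has moved this turn, has attribute T.
Rules concluding "it is in category H": R19 needs "it is tagged B"; R24 needs "it is adjacent to an enemy" — none of these are established.

No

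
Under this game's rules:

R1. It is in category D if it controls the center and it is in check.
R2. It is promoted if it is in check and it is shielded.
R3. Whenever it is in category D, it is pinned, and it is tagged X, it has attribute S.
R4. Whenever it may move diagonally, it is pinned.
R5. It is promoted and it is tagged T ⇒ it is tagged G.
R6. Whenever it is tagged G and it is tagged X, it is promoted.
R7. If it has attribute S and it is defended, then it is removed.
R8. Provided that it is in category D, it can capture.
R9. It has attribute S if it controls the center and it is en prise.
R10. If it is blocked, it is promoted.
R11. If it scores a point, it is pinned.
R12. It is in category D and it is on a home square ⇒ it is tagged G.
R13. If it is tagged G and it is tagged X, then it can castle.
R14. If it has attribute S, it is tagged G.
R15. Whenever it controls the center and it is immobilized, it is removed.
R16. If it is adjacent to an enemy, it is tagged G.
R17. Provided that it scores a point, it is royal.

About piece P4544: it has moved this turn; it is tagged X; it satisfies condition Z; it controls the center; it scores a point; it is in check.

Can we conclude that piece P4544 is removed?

No

Forward chaining from the given facts derives: is in category D, can capture, is pinned, is royal, has attribute S, is tagged G, is promoted, can castle.
Rules concluding "it is removed": R7 needs "it is defended"; R15 needs "it is immobilized" — none of these are established.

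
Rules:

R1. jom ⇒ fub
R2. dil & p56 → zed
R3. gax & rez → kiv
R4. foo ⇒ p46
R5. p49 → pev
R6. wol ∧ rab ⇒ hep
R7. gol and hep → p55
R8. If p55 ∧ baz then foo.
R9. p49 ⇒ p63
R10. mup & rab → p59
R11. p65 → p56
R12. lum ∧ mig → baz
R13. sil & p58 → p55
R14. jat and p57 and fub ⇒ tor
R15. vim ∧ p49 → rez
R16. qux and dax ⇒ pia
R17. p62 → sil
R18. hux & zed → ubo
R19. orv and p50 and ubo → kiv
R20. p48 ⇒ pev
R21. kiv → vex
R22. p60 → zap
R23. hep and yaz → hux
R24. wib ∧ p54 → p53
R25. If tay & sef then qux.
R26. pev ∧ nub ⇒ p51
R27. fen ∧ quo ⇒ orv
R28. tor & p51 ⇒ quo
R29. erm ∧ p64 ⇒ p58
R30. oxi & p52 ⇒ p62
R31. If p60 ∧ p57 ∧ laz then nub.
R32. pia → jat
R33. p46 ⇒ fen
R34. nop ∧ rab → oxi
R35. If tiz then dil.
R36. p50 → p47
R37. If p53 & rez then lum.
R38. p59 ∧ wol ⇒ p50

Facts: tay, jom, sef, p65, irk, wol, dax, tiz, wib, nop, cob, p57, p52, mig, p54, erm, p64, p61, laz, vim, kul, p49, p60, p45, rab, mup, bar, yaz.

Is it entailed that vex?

fub  (by R1: jom)
pev  (by R5: p49)
hep  (by R6: wol, rab)
p59  (by R10: mup, rab)
p56  (by R11: p65)
rez  (by R15: vim, p49)
hux  (by R23: hep, yaz)
p53  (by R24: wib, p54)
qux  (by R25: tay, sef)
p58  (by R29: erm, p64)
nub  (by R31: p60, p57, laz)
oxi  (by R34: nop, rab)
dil  (by R35: tiz)
lum  (by R37: p53, rez)
p50  (by R38: p59, wol)
zed  (by R2: dil, p56)
baz  (by R12: lum, mig)
pia  (by R16: qux, dax)
ubo  (by R18: hux, zed)
p51  (by R26: pev, nub)
p62  (by R30: oxi, p52)
jat  (by R32: pia)
tor  (by R14: jat, p57, fub)
sil  (by R17: p62)
quo  (by R28: tor, p51)
p55  (by R13: sil, p58)
foo  (by R8: p55, baz)
p46  (by R4: foo)
fen  (by R33: p46)
orv  (by R27: fen, quo)
kiv  (by R19: orv, p50, ubo)
vex  (by R21: kiv)

Yes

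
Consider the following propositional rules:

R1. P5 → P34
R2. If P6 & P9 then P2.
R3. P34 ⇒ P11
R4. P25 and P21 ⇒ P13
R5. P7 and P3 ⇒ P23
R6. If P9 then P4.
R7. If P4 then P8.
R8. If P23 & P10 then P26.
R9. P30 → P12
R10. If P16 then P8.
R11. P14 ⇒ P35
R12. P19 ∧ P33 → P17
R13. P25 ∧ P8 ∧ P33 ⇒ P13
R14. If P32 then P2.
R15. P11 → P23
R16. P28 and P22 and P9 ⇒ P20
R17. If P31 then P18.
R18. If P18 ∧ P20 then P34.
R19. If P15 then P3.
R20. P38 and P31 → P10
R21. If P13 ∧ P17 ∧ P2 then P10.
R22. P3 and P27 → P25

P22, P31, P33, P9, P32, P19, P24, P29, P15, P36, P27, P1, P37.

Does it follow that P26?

Forward chaining from the given facts derives: P4, P8, P17, P2, P18, P3, P25, P13, P10.
The only rule concluding P26 is R8, which needs P23; that is never established.

No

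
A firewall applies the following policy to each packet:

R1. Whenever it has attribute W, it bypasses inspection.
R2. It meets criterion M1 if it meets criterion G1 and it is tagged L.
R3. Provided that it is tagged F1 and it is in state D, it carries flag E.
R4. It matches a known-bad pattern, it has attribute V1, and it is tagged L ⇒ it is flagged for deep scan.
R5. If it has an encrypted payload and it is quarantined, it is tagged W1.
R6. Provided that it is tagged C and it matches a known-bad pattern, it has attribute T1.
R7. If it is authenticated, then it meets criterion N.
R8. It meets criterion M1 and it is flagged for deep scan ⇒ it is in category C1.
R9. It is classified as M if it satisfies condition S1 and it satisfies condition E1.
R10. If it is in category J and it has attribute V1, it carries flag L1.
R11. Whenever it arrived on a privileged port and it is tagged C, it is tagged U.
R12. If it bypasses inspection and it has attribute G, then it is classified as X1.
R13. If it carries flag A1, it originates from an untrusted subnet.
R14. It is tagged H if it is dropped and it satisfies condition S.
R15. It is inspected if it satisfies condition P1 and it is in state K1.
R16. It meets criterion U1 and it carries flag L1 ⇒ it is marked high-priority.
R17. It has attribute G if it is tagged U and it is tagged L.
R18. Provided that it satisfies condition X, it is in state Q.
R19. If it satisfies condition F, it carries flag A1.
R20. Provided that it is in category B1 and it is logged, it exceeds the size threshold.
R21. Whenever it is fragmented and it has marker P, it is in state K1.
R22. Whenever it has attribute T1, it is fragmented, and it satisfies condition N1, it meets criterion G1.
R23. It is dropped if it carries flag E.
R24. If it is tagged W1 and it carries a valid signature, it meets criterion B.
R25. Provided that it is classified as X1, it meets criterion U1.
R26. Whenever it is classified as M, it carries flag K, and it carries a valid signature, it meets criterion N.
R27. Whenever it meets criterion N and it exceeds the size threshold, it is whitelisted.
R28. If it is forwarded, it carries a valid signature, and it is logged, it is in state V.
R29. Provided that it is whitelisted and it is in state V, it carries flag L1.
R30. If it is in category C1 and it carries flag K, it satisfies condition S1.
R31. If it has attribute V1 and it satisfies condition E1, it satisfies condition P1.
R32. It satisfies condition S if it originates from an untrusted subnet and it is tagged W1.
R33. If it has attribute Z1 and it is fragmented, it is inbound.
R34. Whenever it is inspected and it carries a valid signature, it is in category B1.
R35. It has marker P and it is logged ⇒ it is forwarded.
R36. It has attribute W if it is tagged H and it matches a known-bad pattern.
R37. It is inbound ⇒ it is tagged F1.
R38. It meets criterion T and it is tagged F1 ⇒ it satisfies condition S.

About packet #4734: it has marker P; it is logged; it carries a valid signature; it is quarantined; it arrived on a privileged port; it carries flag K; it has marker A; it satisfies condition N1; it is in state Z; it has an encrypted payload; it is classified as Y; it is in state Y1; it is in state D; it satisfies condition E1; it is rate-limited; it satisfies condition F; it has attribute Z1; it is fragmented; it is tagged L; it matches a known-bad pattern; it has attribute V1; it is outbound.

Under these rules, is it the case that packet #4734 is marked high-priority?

No

Forward chaining from the given facts derives: is flagged for deep scan, is tagged W1, carries flag A1, is in state K1, meets criterion B, satisfies condition P1, is inbound, is forwarded, is tagged F1, carries flag E, originates from an untrusted subnet, is inspected, is dropped, is in state V, satisfies condition S, is in category B1, is tagged H, exceeds the size threshold, has attribute W, bypasses inspection.
The only rule concluding "it is marked high-priority" is R16, which needs "it meets criterion U1"; that is never established.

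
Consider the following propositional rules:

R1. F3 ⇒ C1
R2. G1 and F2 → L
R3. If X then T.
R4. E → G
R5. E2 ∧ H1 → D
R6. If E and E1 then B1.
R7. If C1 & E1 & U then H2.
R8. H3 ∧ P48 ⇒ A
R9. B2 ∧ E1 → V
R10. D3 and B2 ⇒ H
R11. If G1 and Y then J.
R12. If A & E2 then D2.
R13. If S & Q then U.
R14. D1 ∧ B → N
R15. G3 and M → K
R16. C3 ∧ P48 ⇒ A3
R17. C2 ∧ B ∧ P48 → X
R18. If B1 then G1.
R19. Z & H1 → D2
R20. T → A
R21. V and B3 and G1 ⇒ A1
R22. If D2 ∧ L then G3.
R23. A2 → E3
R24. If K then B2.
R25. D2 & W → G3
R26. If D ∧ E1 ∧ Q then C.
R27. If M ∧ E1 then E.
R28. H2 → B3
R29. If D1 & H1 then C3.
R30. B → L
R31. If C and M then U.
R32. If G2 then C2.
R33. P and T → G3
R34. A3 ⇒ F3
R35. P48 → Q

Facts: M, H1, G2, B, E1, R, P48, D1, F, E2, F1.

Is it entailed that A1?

Yes

D  (by R5: E2, H1)
E  (by R27: M, E1)
C3  (by R29: D1, H1)
L  (by R30: B)
C2  (by R32: G2)
Q  (by R35: P48)
B1  (by R6: E, E1)
A3  (by R16: C3, P48)
X  (by R17: C2, B, P48)
G1  (by R18: B1)
C  (by R26: D, E1, Q)
U  (by R31: C, M)
F3  (by R34: A3)
C1  (by R1: F3)
T  (by R3: X)
H2  (by R7: C1, E1, U)
A  (by R20: T)
B3  (by R28: H2)
D2  (by R12: A, E2)
G3  (by R22: D2, L)
K  (by R15: G3, M)
B2  (by R24: K)
V  (by R9: B2, E1)
A1  (by R21: V, B3, G1)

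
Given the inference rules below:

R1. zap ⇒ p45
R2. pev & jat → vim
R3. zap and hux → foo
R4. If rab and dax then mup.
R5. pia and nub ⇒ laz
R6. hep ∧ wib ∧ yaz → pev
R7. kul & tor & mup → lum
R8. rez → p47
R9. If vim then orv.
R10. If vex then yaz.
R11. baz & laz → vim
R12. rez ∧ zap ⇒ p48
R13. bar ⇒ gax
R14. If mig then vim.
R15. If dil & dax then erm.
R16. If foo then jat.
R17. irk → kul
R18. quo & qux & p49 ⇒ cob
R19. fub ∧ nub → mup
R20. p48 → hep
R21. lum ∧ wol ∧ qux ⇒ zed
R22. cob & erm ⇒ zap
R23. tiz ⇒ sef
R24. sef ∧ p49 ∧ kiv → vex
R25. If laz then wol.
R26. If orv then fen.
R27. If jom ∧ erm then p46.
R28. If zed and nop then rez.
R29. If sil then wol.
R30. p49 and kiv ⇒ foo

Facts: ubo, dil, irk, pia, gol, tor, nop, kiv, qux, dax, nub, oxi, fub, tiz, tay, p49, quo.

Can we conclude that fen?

No

Forward chaining from the given facts derives: laz, erm, kul, cob, mup, zap, sef, vex, wol, foo, p45, lum, yaz, jat, zed, rez, p47, p48, hep.
The only rule concluding fen is R26, which needs orv; that is never established.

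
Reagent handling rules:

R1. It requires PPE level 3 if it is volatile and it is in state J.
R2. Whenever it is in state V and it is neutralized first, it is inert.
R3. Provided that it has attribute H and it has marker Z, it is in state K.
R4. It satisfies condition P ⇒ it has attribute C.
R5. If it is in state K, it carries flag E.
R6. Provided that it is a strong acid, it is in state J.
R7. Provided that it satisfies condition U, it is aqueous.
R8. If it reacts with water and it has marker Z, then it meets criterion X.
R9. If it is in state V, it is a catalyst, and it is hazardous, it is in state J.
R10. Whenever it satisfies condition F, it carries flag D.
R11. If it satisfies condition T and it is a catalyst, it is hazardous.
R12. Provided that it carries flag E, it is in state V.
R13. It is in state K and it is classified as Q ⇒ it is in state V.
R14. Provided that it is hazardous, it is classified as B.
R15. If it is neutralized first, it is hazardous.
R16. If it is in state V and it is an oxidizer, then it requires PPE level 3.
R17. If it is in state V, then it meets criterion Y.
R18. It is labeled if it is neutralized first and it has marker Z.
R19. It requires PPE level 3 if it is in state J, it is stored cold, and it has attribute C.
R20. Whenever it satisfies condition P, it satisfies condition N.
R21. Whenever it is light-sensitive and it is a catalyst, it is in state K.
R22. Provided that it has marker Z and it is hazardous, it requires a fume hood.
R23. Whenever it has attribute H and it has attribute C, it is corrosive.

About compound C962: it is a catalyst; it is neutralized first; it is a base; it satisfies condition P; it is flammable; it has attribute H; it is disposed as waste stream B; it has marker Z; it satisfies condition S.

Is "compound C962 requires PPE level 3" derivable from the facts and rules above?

Forward chaining from the given facts derives: is in state K, has attribute C, carries flag E, is in state V, is hazardous, meets criterion Y, is labeled, satisfies condition N, requires a fume hood, is corrosive, is inert, is in state J, is classified as B.
Rules concluding "it requires PPE level 3": R1 needs "it is volatile"; R16 needs "it is an oxidizer"; R19 needs "it is stored cold" — none of these are established.

No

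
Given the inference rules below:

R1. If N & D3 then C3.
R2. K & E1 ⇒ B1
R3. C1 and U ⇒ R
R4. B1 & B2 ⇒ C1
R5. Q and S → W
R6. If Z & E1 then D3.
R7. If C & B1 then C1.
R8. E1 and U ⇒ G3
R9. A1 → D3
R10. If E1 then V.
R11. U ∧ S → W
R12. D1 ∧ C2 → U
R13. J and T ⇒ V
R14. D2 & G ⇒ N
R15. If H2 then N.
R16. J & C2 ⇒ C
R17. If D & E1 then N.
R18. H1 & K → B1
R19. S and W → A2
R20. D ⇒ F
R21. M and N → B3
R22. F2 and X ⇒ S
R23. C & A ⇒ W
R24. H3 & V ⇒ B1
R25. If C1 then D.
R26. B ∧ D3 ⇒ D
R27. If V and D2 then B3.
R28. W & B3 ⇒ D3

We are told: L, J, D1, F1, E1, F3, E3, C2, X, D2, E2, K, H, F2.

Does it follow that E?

Forward chaining from the given facts derives: B1, V, U, C, S, B3, C1, G3, W, A2, D, D3, R, N, F, C3.
No rule has E as its conclusion, and it is not among the given facts.

No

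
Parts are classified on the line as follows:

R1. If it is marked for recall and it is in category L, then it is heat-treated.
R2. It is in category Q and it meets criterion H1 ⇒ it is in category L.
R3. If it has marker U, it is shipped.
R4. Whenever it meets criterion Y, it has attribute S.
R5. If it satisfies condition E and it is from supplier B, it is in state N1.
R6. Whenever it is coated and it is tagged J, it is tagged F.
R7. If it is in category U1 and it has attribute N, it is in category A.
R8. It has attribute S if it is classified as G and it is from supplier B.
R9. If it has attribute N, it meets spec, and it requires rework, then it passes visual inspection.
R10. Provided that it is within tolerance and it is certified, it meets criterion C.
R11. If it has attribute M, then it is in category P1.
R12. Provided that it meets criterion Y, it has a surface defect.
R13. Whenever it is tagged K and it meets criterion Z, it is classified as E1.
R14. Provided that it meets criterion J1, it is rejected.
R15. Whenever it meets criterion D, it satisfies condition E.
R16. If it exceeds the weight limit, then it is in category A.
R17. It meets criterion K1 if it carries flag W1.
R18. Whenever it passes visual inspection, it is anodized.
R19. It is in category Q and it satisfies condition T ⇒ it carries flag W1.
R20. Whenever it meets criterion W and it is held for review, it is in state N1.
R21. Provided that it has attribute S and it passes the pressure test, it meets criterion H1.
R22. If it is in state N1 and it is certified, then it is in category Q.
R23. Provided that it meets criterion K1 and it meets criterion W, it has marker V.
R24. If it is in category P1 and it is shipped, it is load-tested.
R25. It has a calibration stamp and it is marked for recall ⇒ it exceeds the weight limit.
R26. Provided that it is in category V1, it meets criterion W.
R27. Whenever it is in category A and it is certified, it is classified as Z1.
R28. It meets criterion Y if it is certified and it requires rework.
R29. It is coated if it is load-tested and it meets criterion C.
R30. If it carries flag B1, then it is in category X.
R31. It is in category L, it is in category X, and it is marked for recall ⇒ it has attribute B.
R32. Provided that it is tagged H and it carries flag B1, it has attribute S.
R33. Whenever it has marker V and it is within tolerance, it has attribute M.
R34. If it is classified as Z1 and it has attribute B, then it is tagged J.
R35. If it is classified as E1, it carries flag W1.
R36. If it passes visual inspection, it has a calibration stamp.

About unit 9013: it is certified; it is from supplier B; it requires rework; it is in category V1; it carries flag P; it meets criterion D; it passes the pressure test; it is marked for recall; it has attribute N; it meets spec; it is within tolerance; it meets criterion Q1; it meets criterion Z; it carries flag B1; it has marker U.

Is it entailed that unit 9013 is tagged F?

Forward chaining from the given facts derives: is shipped, passes visual inspection, meets criterion C, satisfies condition E, is anodized, meets criterion W, meets criterion Y, is in category X, has a calibration stamp, has attribute S, is in state N1, has a surface defect, meets criterion H1, is in category Q, exceeds the weight limit, is in category L, is in category A, is classified as Z1, has attribute B, is tagged J, is heat-treated.
The only rule concluding "it is tagged F" is R6, which needs "it is coated"; that is never established.

No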